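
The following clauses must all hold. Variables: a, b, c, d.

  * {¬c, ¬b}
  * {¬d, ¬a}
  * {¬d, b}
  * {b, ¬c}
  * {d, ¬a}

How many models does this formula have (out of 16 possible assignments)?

The models are:
  a=F b=F c=F d=F
  a=F b=T c=F d=F
  a=F b=T c=F d=T
Count: 3.

3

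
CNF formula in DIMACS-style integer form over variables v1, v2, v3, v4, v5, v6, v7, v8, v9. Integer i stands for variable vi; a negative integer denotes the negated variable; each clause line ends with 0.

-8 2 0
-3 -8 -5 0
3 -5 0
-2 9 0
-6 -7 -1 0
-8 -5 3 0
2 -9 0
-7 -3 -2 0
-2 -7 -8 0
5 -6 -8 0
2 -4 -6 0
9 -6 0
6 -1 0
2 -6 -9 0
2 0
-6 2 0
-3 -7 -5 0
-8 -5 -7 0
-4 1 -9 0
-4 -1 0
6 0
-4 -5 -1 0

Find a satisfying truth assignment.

v1 = 0, v2 = 1, v3 = 0, v4 = 0, v5 = 0, v6 = 1, v7 = 0, v8 = 0, v9 = 1

Unit propagation: (v2) forces v2 = True.
The clause (v9) is unit: v9 must be True.
(v6) is a unit clause, so v6 = True.
v4 occurs only negated in the remaining clauses — set v4 = False.
v7 occurs only negated in the remaining clauses — set v7 = False.
Branch on v3: take v3 = False.
  then v5 is forced to False.
  then v8 is forced to False.
v1 is now unconstrained; take v1 = False.
Check each clause:
  1. (¬v8 ∨ v2) — ¬v8 is true.
  2. (¬v3 ∨ ¬v8 ∨ ¬v5) — ¬v8 is true.
  3. (¬v5 ∨ v3) — ¬v5 is true.
  4. (v9 ∨ ¬v2) — v9 is true.
  5. (¬v7 ∨ ¬v1 ∨ ¬v6) — ¬v7 is true.
  6. (v3 ∨ ¬v8 ∨ ¬v5) — ¬v8 is true.
  7. (v2 ∨ ¬v9) — v2 is true.
  8. (¬v3 ∨ ¬v7 ∨ ¬v2) — ¬v7 is true.
  9. (¬v2 ∨ ¬v7 ∨ ¬v8) — ¬v8 is true.
  10. (¬v6 ∨ ¬v8 ∨ v5) — ¬v8 is true.
  11. (v2 ∨ ¬v4 ∨ ¬v6) — v2 is true.
  12. (¬v6 ∨ v9) — v9 is true.
  13. (¬v1 ∨ v6) — v6 is true.
  14. (¬v9 ∨ ¬v6 ∨ v2) — v2 is true.
  15. (v2) — v2 is true.
  16. (¬v6 ∨ v2) — v2 is true.
  17. (¬v3 ∨ ¬v7 ∨ ¬v5) — ¬v7 is true.
  18. (¬v8 ∨ ¬v7 ∨ ¬v5) — ¬v8 is true.
  19. (¬v9 ∨ v1 ∨ ¬v4) — ¬v4 is true.
  20. (¬v1 ∨ ¬v4) — ¬v4 is true.
  21. (v6) — v6 is true.
  22. (¬v5 ∨ ¬v1 ∨ ¬v4) — ¬v5 is true.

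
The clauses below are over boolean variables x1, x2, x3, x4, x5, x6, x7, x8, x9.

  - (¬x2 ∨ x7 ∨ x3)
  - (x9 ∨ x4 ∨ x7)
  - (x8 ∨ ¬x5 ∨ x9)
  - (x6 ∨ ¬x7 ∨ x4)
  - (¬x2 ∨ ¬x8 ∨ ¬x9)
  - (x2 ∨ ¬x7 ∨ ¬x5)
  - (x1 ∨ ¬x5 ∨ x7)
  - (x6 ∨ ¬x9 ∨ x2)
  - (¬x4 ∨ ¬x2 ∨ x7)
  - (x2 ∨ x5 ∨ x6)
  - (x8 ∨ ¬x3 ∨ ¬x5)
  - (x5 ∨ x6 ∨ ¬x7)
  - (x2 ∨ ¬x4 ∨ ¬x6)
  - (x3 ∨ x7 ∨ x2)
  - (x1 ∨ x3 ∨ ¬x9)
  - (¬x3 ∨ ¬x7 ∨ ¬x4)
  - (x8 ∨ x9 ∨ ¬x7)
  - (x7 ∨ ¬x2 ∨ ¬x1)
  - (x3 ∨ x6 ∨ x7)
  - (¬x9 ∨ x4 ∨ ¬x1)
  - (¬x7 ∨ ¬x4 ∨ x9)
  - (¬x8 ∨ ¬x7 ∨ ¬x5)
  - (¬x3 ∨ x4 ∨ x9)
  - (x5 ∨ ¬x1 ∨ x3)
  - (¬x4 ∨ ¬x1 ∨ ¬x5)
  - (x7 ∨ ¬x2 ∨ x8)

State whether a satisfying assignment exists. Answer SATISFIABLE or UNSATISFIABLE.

SATISFIABLE

Try x1 = False.
Branch on x2: take x2 = True.
The remaining clauses are satisfied by x3 = True, x4 = False, x5 = False, x6 = True, x7 = True, x8 = False, x9 = True.
Every clause has at least one true literal under this assignment.
So x1=False, x2=True, x3=True, x4=False, x5=False, x6=True, x7=True, x8=False, x9=True is a satisfying assignment.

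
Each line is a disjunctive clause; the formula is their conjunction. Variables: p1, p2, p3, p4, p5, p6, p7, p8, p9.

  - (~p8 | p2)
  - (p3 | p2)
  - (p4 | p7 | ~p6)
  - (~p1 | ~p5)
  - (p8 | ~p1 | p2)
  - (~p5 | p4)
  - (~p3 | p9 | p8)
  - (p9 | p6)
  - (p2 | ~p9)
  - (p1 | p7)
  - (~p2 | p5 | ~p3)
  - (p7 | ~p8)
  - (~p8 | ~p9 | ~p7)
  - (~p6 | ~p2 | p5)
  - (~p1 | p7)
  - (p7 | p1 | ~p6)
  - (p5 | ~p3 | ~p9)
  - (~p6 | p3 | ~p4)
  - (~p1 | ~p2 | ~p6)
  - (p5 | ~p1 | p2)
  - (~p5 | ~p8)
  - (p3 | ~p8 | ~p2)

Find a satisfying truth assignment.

p1 = F, p2 = T, p3 = T, p4 = T, p5 = T, p6 = F, p7 = T, p8 = F, p9 = T

Check each clause:
  1. (~p8 | p2) — ~p8 is true.
  2. (p3 | p2) — p2 is true.
  3. (~p6 | p4 | p7) — ~p6 is true.
  4. (~p5 | ~p1) — ~p1 is true.
  5. (~p1 | p2 | p8) — p2 is true.
  6. (p4 | ~p5) — p4 is true.
  7. (p9 | ~p3 | p8) — p9 is true.
  8. (p6 | p9) — p9 is true.
  9. (~p9 | p2) — p2 is true.
  10. (p7 | p1) — p7 is true.
  11. (p5 | ~p3 | ~p2) — p5 is true.
  12. (~p8 | p7) — ~p8 is true.
  13. (~p9 | ~p8 | ~p7) — ~p8 is true.
  14. (~p2 | p5 | ~p6) — ~p6 is true.
  15. (p7 | ~p1) — ~p1 is true.
  16. (p1 | p7 | ~p6) — ~p6 is true.
  17. (p5 | ~p3 | ~p9) — p5 is true.
  18. (~p4 | ~p6 | p3) — ~p6 is true.
  19. (~p6 | ~p1 | ~p2) — ~p6 is true.
  20. (~p1 | p5 | p2) — p2 is true.
  21. (~p8 | ~p5) — ~p8 is true.
  22. (~p8 | ~p2 | p3) — ~p8 is true.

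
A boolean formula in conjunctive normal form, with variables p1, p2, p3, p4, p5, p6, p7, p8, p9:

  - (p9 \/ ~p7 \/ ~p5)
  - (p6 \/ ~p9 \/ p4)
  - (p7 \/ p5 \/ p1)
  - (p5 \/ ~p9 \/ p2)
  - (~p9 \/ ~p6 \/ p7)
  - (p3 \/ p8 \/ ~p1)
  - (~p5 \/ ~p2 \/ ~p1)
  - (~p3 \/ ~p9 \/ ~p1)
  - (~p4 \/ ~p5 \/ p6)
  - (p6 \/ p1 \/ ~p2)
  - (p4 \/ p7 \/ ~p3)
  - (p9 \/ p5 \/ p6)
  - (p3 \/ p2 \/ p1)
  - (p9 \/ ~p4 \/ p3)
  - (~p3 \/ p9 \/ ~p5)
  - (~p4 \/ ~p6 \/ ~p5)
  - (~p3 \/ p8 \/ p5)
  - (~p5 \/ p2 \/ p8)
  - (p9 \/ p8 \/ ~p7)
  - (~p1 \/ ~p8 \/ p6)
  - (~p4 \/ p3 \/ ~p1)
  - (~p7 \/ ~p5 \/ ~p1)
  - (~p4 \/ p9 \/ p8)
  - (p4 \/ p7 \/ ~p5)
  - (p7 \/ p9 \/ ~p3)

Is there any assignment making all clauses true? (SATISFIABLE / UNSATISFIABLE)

SATISFIABLE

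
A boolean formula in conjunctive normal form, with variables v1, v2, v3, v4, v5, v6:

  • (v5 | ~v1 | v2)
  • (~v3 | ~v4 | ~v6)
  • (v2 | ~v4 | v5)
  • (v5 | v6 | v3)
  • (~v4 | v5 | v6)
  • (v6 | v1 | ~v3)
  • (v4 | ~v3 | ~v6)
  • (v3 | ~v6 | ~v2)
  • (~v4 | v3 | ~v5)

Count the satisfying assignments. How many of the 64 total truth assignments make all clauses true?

12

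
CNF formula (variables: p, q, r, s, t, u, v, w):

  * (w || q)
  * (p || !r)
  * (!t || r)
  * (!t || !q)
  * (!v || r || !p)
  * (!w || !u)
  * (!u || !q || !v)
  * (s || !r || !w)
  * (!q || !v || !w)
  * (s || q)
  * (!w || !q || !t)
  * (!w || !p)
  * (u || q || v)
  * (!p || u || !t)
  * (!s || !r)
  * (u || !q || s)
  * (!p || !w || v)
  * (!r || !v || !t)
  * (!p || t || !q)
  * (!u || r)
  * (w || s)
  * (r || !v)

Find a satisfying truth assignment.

p=0, q=1, r=0, s=1, t=0, u=0, v=0, w=0

Check each clause:
  1. (w || q) — q is true.
  2. (!r || p) — !r is true.
  3. (!t || r) — !t is true.
  4. (!t || !q) — !t is true.
  5. (!p || !v || r) — !v is true.
  6. (!u || !w) — !w is true.
  7. (!v || !u || !q) — !v is true.
  8. (s || !w || !r) — !w is true.
  9. (!w || !v || !q) — !w is true.
  10. (q || s) — q is true.
  11. (!w || !t || !q) — !w is true.
  12. (!w || !p) — !w is true.
  13. (v || q || u) — q is true.
  14. (u || !p || !t) — !t is true.
  15. (!r || !s) — !r is true.
  16. (u || s || !q) — s is true.
  17. (!w || !p || v) — !w is true.
  18. (!t || !v || !r) — !v is true.
  19. (!p || !q || t) — !p is true.
  20. (!u || r) — !u is true.
  21. (s || w) — s is true.
  22. (!v || r) — !v is true.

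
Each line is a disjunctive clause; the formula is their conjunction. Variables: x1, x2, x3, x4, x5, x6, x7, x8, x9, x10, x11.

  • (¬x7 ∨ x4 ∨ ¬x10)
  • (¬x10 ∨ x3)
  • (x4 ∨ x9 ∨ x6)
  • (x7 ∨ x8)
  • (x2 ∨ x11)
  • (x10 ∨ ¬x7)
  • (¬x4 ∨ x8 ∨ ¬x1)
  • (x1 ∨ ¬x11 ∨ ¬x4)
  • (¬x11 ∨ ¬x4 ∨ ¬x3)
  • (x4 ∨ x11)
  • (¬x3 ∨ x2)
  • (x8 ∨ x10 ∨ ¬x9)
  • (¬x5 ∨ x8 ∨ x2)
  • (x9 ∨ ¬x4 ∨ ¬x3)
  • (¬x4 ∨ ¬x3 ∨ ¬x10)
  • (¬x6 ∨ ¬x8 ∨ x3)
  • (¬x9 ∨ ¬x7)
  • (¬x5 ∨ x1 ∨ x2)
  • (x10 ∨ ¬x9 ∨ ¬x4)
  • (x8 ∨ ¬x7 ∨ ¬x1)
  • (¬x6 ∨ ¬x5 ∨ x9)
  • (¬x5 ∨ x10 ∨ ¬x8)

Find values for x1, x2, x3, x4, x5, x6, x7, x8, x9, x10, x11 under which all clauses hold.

x1=1  x2=1  x3=1  x4=0  x5=0  x6=1  x7=0  x8=1  x9=1  x10=1  x11=1

Pure literal: x2 appears only positively; assign x2 = True.
Pure literal: x5 appears only negated; assign x5 = False.
Set x1 = True and propagate.
The remaining clauses are satisfied by x3 = True, x4 = False, x6 = True, x7 = False, x8 = True, x9 = True, x10 = True, x11 = True.
Every clause has at least one true literal under this assignment.
Check each clause:
  1. (x4 ∨ ¬x10 ∨ ¬x7) — ¬x7 is true.
  2. (x3 ∨ ¬x10) — x3 is true.
  3. (x9 ∨ x4 ∨ x6) — x9 is true.
  4. (x7 ∨ x8) — x8 is true.
  5. (x2 ∨ x11) — x2 is true.
  6. (¬x7 ∨ x10) — ¬x7 is true.
  7. (¬x1 ∨ x8 ∨ ¬x4) — x8 is true.
  8. (¬x11 ∨ x1 ∨ ¬x4) — x1 is true.
  9. (¬x4 ∨ ¬x3 ∨ ¬x11) — ¬x4 is true.
  10. (x4 ∨ x11) — x11 is true.
  11. (x2 ∨ ¬x3) — x2 is true.
  12. (x8 ∨ ¬x9 ∨ x10) — x8 is true.
  13. (x8 ∨ x2 ∨ ¬x5) — x8 is true.
  14. (x9 ∨ ¬x4 ∨ ¬x3) — x9 is true.
  15. (¬x3 ∨ ¬x4 ∨ ¬x10) — ¬x4 is true.
  16. (¬x6 ∨ x3 ∨ ¬x8) — x3 is true.
  17. (¬x7 ∨ ¬x9) — ¬x7 is true.
  18. (¬x5 ∨ x2 ∨ x1) — x1 is true.
  19. (¬x4 ∨ ¬x9 ∨ x10) — x10 is true.
  20. (x8 ∨ ¬x1 ∨ ¬x7) — x8 is true.
  21. (¬x5 ∨ x9 ∨ ¬x6) — x9 is true.
  22. (x10 ∨ ¬x5 ∨ ¬x8) — x10 is true.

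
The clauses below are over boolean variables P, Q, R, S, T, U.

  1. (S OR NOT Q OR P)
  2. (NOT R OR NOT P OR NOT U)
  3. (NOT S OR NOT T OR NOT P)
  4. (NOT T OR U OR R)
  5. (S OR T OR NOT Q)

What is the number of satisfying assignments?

Case analysis on P and S:
  P=1, S=1: Q free; 3 ways for (R,T,U) × 2^1 = 6.
  P=1, S=0: 7 of the 16 assignments to (Q,R,T,U) work.
  P=0, S=1: Q free; 7 ways for (R,T,U) × 2^1 = 14.
  P=0, S=0: 7 of the 16 assignments to (Q,R,T,U) work.
Total: 6 + 7 + 14 + 7 = 34.

34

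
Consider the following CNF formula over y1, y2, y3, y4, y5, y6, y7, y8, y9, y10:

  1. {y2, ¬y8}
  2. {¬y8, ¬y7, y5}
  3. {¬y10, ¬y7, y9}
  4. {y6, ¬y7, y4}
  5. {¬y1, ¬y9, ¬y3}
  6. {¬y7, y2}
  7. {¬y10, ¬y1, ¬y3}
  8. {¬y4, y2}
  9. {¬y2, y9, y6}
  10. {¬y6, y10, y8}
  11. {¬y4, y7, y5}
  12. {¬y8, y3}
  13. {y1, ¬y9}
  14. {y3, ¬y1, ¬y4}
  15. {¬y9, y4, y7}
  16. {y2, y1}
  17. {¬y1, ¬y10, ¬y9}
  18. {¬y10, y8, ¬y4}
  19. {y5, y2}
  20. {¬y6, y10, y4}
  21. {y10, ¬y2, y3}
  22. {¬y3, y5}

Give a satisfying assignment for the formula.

y1=True, y2=False, y3=False, y4=False, y5=True, y6=False, y7=False, y8=False, y9=False, y10=True

y5 occurs only positively in the remaining clauses — set y5 = True.
Branch on y1: take y1 = True.
Set y2 = False and propagate.
  then y8 is forced to False.
  then y7 is forced to False.
  then y4 is forced to False.
  then y9 is forced to False.
Try y3 = False.
For the remaining variables, y6 = False, y10 = True works.
Every clause has at least one true literal under this assignment.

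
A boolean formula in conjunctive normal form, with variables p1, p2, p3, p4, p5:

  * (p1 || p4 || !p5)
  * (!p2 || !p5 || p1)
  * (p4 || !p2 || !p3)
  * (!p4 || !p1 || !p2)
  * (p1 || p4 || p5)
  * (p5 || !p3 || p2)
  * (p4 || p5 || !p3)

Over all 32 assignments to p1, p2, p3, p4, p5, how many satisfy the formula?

13

Case analysis on p4 and p5:
  p4=1, p5=1: remaining (p1,p2,p3) ∈ {(0,0,0); (0,0,1); (1,0,0); (1,0,1)} — 4.
  p4=1, p5=0: remaining (p1,p2,p3) ∈ {(0,0,0); (0,1,0); (0,1,1); (1,0,0)} — 4.
  p4=0, p5=1: remaining (p1,p2,p3) ∈ {(1,0,0); (1,0,1); (1,1,0)} — 3.
  p4=0, p5=0: remaining (p1,p2,p3) ∈ {(1,0,0); (1,1,0)} — 2.
Total: 4 + 4 + 3 + 2 = 13.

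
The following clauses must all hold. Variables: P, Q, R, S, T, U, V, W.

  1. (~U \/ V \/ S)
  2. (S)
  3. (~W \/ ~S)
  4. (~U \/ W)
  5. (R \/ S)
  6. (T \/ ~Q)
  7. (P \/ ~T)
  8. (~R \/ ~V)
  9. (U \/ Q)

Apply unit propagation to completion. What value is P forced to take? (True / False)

(S) is a unit clause: S = True.
From (~W \/ ~S) and S = True: W = False.
(~U \/ W) with W = False leaves only ~U, so U = False.
From (U \/ Q) and U = False: Q = True.
From (~Q \/ T) and Q = True: T = True.
From (~T \/ P) and T = True: P = True.

True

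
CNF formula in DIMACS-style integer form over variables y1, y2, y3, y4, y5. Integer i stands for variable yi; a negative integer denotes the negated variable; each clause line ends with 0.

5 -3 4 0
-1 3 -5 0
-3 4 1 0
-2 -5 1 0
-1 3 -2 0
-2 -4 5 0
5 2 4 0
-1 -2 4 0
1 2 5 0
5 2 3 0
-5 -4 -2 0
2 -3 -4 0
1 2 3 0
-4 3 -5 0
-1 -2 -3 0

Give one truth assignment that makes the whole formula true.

Branch on y1: take y1 = False.
The remaining clauses are satisfied by y2 = True, y3 = False, y4 = False, y5 = False.

y1=F, y2=T, y3=F, y4=F, y5=F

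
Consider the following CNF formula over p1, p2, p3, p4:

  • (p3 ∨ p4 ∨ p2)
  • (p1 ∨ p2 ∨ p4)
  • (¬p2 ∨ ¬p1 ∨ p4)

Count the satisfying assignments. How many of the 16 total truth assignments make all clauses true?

Split on p2, then p4.
  p2=T, p4=T: remaining (p1,p3) ∈ {(F,F); (F,T); (T,F); (T,T)} — 4.
  p2=T, p4=F: remaining (p1,p3) ∈ {(F,F); (F,T)} — 2.
  p2=F, p4=T: remaining (p1,p3) ∈ {(F,F); (F,T); (T,F); (T,T)} — 4.
  p2=F, p4=F: remaining (p1,p3) ∈ {(T,T)} — 1.
Total: 4 + 2 + 4 + 1 = 11.

11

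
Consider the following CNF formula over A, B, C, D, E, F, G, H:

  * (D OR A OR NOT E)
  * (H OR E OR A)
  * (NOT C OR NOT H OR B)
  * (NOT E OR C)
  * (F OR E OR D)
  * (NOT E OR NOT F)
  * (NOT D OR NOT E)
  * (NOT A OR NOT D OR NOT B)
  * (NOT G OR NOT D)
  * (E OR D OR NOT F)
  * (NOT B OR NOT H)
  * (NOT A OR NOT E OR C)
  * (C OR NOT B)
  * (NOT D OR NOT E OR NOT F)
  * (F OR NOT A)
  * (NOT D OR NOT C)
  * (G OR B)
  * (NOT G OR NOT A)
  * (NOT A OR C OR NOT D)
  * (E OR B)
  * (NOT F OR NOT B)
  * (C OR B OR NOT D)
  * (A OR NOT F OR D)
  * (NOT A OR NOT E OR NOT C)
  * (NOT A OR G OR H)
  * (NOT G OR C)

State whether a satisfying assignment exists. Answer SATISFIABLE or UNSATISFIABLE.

UNSATISFIABLE

D = True:
  propagation gives E=False, G=False, C=False, B=False; an empty clause results — contradiction.
D = False:
  E = True:
    propagation gives A=True, C=True; an empty clause results — contradiction.
  E = False:
    propagation gives F=True; an empty clause results — contradiction.
Every branch closes, so no satisfying assignment exists.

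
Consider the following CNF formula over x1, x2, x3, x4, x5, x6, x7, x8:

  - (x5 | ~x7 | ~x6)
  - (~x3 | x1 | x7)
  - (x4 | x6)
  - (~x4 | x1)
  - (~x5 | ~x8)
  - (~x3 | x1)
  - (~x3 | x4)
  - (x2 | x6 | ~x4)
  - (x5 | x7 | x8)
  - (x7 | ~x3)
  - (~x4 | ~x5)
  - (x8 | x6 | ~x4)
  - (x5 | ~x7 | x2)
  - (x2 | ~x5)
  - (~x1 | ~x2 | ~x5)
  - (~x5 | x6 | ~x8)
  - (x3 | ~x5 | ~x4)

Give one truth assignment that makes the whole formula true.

x1 = True  x2 = True  x3 = False  x4 = True  x5 = False  x6 = False  x7 = True  x8 = True

Set x1 = True and propagate.
For the remaining variables, x2 = True, x3 = False, x4 = True, x5 = False, x6 = False, x7 = True, x8 = True works.
Check each clause:
  1. (x5 | ~x7 | ~x6) — ~x6 is true.
  2. (x7 | ~x3 | x1) — x1 is true.
  3. (x4 | x6) — x4 is true.
  4. (x1 | ~x4) — x1 is true.
  5. (~x8 | ~x5) — ~x5 is true.
  6. (x1 | ~x3) — x1 is true.
  7. (~x3 | x4) — x4 is true.
  8. (x6 | ~x4 | x2) — x2 is true.
  9. (x7 | x5 | x8) — x8 is true.
  10. (~x3 | x7) — ~x3 is true.
  11. (~x5 | ~x4) — ~x5 is true.
  12. (x6 | x8 | ~x4) — x8 is true.
  13. (x2 | ~x7 | x5) — x2 is true.
  14. (x2 | ~x5) — x2 is true.
  15. (~x2 | ~x1 | ~x5) — ~x5 is true.
  16. (~x8 | x6 | ~x5) — ~x5 is true.
  17. (x3 | ~x4 | ~x5) — ~x5 is true.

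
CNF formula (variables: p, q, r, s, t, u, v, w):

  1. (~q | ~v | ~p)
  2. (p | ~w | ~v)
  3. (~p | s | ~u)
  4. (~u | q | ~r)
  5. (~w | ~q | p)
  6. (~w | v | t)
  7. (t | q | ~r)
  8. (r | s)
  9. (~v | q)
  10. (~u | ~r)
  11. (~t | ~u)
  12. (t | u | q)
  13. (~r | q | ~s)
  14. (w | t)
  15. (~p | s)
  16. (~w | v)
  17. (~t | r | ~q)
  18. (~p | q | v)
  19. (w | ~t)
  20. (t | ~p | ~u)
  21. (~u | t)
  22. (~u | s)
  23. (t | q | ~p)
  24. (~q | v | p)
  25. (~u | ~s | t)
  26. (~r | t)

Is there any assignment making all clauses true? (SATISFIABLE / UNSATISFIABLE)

t = True:
  propagation gives u=False, w=True, v=True, p=True; an empty clause results — contradiction.
t = False:
  propagation gives w=True, v=True, p=True, q=False; an empty clause results — contradiction.
Every branch closes, so no satisfying assignment exists.

UNSATISFIABLE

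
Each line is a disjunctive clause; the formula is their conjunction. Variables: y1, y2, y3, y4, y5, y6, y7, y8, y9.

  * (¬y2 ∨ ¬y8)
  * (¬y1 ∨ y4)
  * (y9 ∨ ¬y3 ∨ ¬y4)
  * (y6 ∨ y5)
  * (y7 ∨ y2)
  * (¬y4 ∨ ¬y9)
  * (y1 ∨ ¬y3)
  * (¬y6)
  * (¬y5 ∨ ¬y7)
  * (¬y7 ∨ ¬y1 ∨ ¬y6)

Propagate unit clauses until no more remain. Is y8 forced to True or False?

Unit clause (¬y6) sets y6 = False.
(y6 ∨ y5) with y6 = False leaves only y5, so y5 = True.
From (¬y5 ∨ ¬y7) and y5 = True: y7 = False.
(y7 ∨ y2) with y7 = False leaves only y2, so y2 = True.
(¬y8 ∨ ¬y2): since y2 = True, the clause reduces to (¬y8). y8 = False.

False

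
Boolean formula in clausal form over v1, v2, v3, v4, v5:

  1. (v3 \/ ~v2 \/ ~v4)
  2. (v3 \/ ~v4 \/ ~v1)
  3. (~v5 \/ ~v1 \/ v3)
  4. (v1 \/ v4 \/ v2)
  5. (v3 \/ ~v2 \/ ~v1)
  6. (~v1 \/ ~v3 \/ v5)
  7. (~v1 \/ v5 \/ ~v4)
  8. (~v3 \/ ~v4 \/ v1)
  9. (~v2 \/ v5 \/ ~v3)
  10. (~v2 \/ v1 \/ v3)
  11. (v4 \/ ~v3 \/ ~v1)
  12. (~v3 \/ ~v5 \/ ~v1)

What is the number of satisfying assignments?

Satisfying assignments:
  v1=0 v2=0 v3=0 v4=1 v5=0
  v1=0 v2=0 v3=0 v4=1 v5=1
  v1=0 v2=1 v3=1 v4=0 v5=1
  v1=1 v2=0 v3=0 v4=0 v5=0
That's 4 in total.

4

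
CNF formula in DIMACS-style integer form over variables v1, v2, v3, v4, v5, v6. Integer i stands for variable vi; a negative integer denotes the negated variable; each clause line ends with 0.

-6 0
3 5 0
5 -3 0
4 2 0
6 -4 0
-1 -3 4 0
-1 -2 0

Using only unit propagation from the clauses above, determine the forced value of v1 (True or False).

(NOT v6) is a unit clause: v6 = False.
(NOT v4 OR v6): since v6 = False, the clause reduces to (NOT v4). v4 = False.
(v4 OR v2): since v4 = False, the clause reduces to (v2). v2 = True.
From (NOT v2 OR NOT v1) and v2 = True: v1 = False.

False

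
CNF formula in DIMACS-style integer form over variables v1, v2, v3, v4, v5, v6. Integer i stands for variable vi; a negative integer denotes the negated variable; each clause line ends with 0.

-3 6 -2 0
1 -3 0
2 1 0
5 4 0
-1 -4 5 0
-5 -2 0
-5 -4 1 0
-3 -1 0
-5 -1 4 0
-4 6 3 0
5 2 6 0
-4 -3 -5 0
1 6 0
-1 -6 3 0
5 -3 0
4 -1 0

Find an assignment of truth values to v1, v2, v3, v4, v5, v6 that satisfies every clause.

v1 = 0, v2 = 1, v3 = 0, v4 = 1, v5 = 0, v6 = 1

Check each clause:
  1. (~v2 | ~v3 | v6) — ~v3 is true.
  2. (v1 | ~v3) — ~v3 is true.
  3. (v1 | v2) — v2 is true.
  4. (v4 | v5) — v4 is true.
  5. (~v1 | v5 | ~v4) — ~v1 is true.
  6. (~v5 | ~v2) — ~v5 is true.
  7. (~v5 | v1 | ~v4) — ~v5 is true.
  8. (~v3 | ~v1) — ~v3 is true.
  9. (v4 | ~v1 | ~v5) — ~v5 is true.
  10. (v3 | v6 | ~v4) — v6 is true.
  11. (v6 | v5 | v2) — v2 is true.
  12. (~v5 | ~v3 | ~v4) — ~v5 is true.
  13. (v6 | v1) — v6 is true.
  14. (~v1 | v3 | ~v6) — ~v1 is true.
  15. (v5 | ~v3) — ~v3 is true.
  16. (~v1 | v4) — v4 is true.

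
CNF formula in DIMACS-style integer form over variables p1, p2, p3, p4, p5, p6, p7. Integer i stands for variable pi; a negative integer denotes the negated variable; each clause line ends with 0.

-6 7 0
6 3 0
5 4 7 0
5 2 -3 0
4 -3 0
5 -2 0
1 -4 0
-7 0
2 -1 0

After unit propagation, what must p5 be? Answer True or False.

True

(!p7) is a unit clause: p7 = False.
In (!p6 || p7), p7 is now false; !p6 must hold, so p6 = False.
(p3 || p6) with p6 = False leaves only p3, so p3 = True.
In (p4 || !p3), !p3 is now false; p4 must hold, so p4 = True.
(!p4 || p1) with p4 = True leaves only p1, so p1 = True.
In (!p1 || p2), !p1 is now false; p2 must hold, so p2 = True.
(p5 || !p2) with p2 = True leaves only p5, so p5 = True.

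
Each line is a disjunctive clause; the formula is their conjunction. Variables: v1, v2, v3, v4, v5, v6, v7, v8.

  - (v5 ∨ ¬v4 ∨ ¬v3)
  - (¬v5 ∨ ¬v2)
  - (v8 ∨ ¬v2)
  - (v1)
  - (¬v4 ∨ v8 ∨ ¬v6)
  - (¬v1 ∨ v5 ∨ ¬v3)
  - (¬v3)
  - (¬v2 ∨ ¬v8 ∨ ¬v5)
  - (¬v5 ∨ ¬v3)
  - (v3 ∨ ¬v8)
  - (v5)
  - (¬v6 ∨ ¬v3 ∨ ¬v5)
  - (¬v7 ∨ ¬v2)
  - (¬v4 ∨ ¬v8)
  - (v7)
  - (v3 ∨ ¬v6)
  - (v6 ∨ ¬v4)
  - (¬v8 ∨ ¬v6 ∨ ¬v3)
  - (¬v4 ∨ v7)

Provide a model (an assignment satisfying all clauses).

v1 = True, v2 = False, v3 = False, v4 = False, v5 = True, v6 = False, v7 = True, v8 = False

(v1) is a unit clause, so v1 = True.
(¬v3) is a unit clause, so v3 = False.
Unit propagation: (¬v8) forces v8 = False.
The clause (¬v2) is unit: v2 must be False.
Unit propagation: (v5) forces v5 = True.
Unit propagation: (v7) forces v7 = True.
The clause (¬v6) is unit: v6 must be False.
The clause (¬v4) is unit: v4 must be False.
Every clause has at least one true literal under this assignment.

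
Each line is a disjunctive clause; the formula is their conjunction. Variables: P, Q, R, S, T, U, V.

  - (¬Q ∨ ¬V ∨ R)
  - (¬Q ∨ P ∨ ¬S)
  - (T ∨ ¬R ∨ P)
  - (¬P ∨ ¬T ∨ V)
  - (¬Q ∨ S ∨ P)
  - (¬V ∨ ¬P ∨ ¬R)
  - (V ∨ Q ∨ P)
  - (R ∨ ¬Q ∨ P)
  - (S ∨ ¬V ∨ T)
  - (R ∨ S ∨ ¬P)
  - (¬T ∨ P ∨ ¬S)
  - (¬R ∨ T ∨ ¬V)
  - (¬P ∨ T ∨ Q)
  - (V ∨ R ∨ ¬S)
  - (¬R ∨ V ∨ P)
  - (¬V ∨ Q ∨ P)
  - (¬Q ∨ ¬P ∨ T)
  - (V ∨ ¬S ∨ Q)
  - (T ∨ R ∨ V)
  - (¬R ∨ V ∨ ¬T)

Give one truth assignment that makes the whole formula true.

Set P = True and propagate.
Branch on Q: take Q = False.
  then T is forced to True.
  then V is forced to True.
  then R is forced to False.
  then S is forced to True.
U is now unconstrained; take U = True.
Every clause has at least one true literal under this assignment.

P = True, Q = False, R = False, S = True, T = True, U = True, V = True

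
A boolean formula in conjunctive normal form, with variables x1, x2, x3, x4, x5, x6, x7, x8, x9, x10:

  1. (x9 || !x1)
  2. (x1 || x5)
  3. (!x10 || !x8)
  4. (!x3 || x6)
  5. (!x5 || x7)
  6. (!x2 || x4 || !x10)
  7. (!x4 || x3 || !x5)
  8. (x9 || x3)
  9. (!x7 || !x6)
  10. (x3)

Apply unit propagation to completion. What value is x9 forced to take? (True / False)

True

Unit clause (x3) sets x3 = True.
(!x3 || x6) with x3 = True leaves only x6, so x6 = True.
In (!x7 || !x6), !x6 is now false; !x7 must hold, so x7 = False.
(!x5 || x7) with x7 = False leaves only !x5, so x5 = False.
(x1 || x5) with x5 = False leaves only x1, so x1 = True.
From (x9 || !x1) and x1 = True: x9 = True.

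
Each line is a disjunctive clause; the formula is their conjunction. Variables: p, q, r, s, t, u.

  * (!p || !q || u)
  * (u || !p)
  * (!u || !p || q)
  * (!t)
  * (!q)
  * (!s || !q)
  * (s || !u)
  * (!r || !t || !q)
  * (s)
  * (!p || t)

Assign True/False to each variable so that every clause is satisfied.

p = F  q = F  r = T  s = T  t = F  u = F

(!t) is a unit clause, so t = False.
(!q) is a unit clause, so q = False.
The clause (s) is unit: s must be True.
(!p) is a unit clause, so p = False.
r, u are now unconstrained; take r = True, u = False.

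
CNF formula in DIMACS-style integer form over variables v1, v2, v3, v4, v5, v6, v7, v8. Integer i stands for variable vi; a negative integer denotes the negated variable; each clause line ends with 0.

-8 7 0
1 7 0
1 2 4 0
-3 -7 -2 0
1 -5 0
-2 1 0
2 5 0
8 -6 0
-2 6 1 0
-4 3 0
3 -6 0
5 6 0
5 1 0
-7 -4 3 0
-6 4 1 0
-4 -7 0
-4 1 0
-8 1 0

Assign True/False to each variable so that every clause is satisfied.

v1=True, v2=True, v3=True, v4=False, v5=True, v6=False, v7=False, v8=False

Check each clause:
  1. (~v8 | v7) — ~v8 is true.
  2. (v7 | v1) — v1 is true.
  3. (v4 | v1 | v2) — v1 is true.
  4. (~v3 | ~v7 | ~v2) — ~v7 is true.
  5. (~v5 | v1) — v1 is true.
  6. (~v2 | v1) — v1 is true.
  7. (v2 | v5) — v2 is true.
  8. (~v6 | v8) — ~v6 is true.
  9. (~v2 | v6 | v1) — v1 is true.
  10. (~v4 | v3) — v3 is true.
  11. (~v6 | v3) — ~v6 is true.
  12. (v6 | v5) — v5 is true.
  13. (v1 | v5) — v1 is true.
  14. (v3 | ~v4 | ~v7) — ~v7 is true.
  15. (v1 | ~v6 | v4) — v1 is true.
  16. (~v4 | ~v7) — ~v7 is true.
  17. (v1 | ~v4) — v1 is true.
  18. (v1 | ~v8) — ~v8 is true.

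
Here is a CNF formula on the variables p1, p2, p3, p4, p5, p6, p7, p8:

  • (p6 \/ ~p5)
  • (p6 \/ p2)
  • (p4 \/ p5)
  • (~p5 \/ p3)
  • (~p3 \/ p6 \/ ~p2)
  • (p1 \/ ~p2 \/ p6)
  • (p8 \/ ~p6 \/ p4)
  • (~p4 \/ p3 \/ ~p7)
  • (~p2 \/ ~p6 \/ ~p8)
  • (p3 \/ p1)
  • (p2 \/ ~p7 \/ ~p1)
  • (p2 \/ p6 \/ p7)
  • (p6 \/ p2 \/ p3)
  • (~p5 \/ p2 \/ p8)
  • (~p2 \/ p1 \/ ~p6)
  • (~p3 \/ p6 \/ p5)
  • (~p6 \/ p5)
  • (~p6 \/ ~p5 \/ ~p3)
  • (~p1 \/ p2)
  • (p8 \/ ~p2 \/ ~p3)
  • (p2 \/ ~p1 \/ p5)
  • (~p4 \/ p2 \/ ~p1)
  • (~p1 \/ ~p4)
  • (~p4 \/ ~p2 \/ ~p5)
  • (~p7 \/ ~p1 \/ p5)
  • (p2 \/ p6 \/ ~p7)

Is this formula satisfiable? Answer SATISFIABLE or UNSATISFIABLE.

p2 = True:
  p6 = True:
    propagation gives p8=False, p4=True, p1=True; an empty clause results — contradiction.
  p6 = False:
    propagation gives p5=False, p4=True, p3=False, p1=True; an empty clause results — contradiction.
p2 = False:
  propagation gives p6=True, p5=True, p3=True; an empty clause results — contradiction.
Every branch closes, so no satisfying assignment exists.

UNSATISFIABLE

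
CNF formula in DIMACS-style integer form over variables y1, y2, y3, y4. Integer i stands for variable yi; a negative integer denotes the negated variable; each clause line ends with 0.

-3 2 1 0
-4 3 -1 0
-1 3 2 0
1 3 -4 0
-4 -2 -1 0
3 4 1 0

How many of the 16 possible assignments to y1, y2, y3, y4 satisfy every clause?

Satisfying assignments:
  y1=F y2=T y3=T y4=F
  y1=F y2=T y3=T y4=T
  y1=T y2=F y3=T y4=F
  y1=T y2=F y3=T y4=T
  y1=T y2=T y3=F y4=F
  y1=T y2=T y3=T y4=F
That's 6 in total.

6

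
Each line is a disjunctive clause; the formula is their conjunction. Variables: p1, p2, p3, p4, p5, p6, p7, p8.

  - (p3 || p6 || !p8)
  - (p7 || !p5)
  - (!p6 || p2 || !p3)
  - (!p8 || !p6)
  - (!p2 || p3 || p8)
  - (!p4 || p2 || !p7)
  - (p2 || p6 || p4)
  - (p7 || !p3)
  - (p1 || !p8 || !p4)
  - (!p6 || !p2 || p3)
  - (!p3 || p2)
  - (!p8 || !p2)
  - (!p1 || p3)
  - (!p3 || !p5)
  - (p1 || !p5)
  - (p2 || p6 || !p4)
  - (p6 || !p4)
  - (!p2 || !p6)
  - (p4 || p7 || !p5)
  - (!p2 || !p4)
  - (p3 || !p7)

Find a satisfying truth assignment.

p1=T, p2=T, p3=T, p4=F, p5=F, p6=F, p7=T, p8=F

Check each clause:
  1. (!p8 || p6 || p3) — !p8 is true.
  2. (!p5 || p7) — !p5 is true.
  3. (!p6 || !p3 || p2) — p2 is true.
  4. (!p6 || !p8) — !p8 is true.
  5. (p8 || !p2 || p3) — p3 is true.
  6. (!p4 || !p7 || p2) — p2 is true.
  7. (p4 || p2 || p6) — p2 is true.
  8. (!p3 || p7) — p7 is true.
  9. (!p4 || !p8 || p1) — !p8 is true.
  10. (p3 || !p2 || !p6) — !p6 is true.
  11. (p2 || !p3) — p2 is true.
  12. (!p8 || !p2) — !p8 is true.
  13. (p3 || !p1) — p3 is true.
  14. (!p3 || !p5) — !p5 is true.
  15. (!p5 || p1) — p1 is true.
  16. (p6 || p2 || !p4) — p2 is true.
  17. (p6 || !p4) — !p4 is true.
  18. (!p6 || !p2) — !p6 is true.
  19. (p7 || p4 || !p5) — !p5 is true.
  20. (!p2 || !p4) — !p4 is true.
  21. (!p7 || p3) — p3 is true.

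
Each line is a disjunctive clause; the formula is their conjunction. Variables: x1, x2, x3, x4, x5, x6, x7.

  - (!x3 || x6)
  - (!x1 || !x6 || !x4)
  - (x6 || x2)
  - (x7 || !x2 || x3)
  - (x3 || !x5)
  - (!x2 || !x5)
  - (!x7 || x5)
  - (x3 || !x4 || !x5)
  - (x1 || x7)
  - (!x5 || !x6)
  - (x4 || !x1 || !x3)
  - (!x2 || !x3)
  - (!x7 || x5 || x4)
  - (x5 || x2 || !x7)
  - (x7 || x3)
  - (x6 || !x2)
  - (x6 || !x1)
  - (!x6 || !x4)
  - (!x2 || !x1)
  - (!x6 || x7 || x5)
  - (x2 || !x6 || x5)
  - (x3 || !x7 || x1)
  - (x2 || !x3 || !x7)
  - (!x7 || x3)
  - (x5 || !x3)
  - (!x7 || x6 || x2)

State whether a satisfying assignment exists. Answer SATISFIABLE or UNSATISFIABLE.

UNSATISFIABLE

x3 = True:
  propagation gives x6=True, x5=False; an empty clause results — contradiction.
x3 = False:
  propagation gives x5=False, x7=False; an empty clause results — contradiction.
Every branch closes, so no satisfying assignment exists.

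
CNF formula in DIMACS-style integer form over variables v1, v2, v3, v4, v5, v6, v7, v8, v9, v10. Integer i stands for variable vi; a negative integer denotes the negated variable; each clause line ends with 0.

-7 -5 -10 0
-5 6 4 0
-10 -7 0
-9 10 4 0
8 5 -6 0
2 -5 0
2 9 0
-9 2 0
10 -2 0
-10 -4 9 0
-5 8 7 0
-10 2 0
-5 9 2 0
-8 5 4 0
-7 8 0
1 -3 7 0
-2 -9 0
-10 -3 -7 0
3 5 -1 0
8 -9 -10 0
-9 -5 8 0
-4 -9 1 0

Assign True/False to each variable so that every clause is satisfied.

Try v1 = True.
Branch on v2: take v2 = True.
  then v10 is forced to True.
  then v7 is forced to False.
  then v9 is forced to False.
  then v4 is forced to False.
Set v3 = True and propagate.
For the remaining variables, v5 = True, v6 = True, v8 = True works.

v1=1  v2=1  v3=1  v4=0  v5=1  v6=1  v7=0  v8=1  v9=0  v10=1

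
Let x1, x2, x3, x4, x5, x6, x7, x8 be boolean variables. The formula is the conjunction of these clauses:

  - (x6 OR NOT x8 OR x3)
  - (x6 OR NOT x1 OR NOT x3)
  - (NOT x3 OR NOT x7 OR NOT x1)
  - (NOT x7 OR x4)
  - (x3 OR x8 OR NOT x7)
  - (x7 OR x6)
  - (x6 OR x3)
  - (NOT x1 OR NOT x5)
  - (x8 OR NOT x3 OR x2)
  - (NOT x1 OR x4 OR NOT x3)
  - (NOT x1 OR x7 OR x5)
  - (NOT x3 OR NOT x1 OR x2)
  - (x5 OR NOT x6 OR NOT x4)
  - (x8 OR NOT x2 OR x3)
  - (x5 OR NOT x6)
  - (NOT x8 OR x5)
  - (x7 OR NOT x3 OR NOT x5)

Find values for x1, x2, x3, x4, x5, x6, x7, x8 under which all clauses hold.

x1 = 0, x2 = 0, x3 = 0, x4 = 0, x5 = 1, x6 = 1, x7 = 0, x8 = 0

Pure literal: x1 appears only negated; assign x1 = False.
Set x2 = False and propagate.
Branch on x3: take x3 = False.
  then x6 is forced to True.
  then x5 is forced to True.
Try x4 = False.
  then x7 is forced to False.
x8 is now unconstrained; take x8 = False.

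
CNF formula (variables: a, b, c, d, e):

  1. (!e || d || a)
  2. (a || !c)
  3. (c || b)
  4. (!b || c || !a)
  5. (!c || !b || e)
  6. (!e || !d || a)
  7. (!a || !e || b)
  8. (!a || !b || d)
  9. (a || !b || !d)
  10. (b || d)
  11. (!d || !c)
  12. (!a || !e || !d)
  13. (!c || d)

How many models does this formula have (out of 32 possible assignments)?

1

The models are:
  a=F b=T c=F d=F e=F
That's 1 in total.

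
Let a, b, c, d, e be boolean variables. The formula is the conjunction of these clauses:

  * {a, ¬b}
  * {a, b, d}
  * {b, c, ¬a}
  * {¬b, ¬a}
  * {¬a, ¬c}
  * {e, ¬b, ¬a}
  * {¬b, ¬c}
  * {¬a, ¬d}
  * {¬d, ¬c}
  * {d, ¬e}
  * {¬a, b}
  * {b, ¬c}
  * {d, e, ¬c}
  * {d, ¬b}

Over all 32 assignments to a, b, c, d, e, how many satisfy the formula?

2

Satisfying assignments:
  a=F b=F c=F d=T e=F
  a=F b=F c=F d=T e=T
Count: 2.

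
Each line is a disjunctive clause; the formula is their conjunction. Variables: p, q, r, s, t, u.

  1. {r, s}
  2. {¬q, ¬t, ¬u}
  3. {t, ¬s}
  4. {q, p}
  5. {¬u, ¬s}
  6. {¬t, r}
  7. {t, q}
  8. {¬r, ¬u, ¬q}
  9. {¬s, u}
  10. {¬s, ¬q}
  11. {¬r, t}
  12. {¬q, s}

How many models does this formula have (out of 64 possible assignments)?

Satisfying assignments:
  p=1 q=0 r=1 s=0 t=1 u=0
  p=1 q=0 r=1 s=0 t=1 u=1
That's 2 in total.

2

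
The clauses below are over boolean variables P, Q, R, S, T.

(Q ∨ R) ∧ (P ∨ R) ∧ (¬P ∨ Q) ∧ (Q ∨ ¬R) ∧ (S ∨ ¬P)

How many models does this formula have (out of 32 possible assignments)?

8

Split on P, then Q.
  P=T, Q=T: remaining (R,S,T) ∈ {(F,T,F); (F,T,T); (T,T,F); (T,T,T)} — 4.
  P=T, Q=F: a clause becomes empty — 0.
  P=F, Q=T: remaining (R,S,T) ∈ {(T,F,F); (T,F,T); (T,T,F); (T,T,T)} — 4.
  P=F, Q=F: a clause becomes empty — 0.
Total: 4 + 0 + 4 + 0 = 8.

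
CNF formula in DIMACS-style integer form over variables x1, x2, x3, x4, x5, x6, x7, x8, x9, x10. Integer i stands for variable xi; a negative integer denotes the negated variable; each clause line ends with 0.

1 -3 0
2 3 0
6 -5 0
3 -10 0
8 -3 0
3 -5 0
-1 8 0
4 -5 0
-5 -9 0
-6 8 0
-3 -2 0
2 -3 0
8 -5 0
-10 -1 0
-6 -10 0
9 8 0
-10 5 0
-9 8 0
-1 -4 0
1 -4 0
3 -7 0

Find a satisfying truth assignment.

x1=False  x2=True  x3=False  x4=False  x5=False  x6=False  x7=False  x8=True  x9=False  x10=False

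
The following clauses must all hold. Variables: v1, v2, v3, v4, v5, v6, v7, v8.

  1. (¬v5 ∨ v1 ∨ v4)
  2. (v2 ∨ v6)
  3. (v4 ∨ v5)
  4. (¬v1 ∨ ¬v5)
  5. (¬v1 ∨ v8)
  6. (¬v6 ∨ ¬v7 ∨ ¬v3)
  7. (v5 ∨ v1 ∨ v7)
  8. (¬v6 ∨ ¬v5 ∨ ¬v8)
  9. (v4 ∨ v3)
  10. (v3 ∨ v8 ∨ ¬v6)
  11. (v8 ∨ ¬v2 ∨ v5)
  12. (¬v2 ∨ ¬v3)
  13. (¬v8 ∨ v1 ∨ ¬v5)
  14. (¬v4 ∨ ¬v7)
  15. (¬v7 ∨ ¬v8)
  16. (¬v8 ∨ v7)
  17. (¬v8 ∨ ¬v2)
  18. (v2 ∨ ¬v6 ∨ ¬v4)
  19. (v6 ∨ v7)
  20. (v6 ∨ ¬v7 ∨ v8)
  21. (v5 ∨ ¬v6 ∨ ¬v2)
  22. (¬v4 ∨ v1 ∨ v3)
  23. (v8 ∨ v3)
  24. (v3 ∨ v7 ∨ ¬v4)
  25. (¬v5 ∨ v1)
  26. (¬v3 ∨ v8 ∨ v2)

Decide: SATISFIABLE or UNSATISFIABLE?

UNSATISFIABLE

v8 = True:
  propagation gives v7=False; an empty clause results — contradiction.
v8 = False:
  propagation gives v1=False, v3=True, v2=False; an empty clause results — contradiction.
Every branch closes, so no satisfying assignment exists.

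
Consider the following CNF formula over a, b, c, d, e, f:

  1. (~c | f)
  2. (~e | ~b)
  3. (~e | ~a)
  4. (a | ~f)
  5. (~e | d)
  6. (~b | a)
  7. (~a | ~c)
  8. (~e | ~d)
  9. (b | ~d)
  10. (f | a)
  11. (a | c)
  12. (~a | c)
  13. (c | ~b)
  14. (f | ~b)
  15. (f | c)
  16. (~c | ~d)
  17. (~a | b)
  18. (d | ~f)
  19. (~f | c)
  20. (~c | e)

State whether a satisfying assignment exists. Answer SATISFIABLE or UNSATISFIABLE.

c = True:
  propagation gives f=True, a=True; an empty clause results — contradiction.
c = False:
  propagation gives a=True; an empty clause results — contradiction.
Every branch closes, so no satisfying assignment exists.

UNSATISFIABLE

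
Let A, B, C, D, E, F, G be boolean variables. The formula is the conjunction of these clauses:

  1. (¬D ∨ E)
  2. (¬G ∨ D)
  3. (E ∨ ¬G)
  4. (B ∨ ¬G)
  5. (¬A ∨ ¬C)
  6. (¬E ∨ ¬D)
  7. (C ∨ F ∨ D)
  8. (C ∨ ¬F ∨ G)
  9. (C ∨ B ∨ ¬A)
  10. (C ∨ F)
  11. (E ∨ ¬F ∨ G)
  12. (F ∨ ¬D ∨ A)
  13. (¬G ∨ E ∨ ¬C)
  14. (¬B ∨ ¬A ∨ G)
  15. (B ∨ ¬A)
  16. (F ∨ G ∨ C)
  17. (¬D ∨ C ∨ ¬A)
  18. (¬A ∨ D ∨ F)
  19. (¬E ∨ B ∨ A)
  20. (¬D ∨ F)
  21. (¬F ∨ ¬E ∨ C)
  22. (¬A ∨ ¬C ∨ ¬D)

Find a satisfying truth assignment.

A = F, B = T, C = T, D = F, E = T, F = F, G = F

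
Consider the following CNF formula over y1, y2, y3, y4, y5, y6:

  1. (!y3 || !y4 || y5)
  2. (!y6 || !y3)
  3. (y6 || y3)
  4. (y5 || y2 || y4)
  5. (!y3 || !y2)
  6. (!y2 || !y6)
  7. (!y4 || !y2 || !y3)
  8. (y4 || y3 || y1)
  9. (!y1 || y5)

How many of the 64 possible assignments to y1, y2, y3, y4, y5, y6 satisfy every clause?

8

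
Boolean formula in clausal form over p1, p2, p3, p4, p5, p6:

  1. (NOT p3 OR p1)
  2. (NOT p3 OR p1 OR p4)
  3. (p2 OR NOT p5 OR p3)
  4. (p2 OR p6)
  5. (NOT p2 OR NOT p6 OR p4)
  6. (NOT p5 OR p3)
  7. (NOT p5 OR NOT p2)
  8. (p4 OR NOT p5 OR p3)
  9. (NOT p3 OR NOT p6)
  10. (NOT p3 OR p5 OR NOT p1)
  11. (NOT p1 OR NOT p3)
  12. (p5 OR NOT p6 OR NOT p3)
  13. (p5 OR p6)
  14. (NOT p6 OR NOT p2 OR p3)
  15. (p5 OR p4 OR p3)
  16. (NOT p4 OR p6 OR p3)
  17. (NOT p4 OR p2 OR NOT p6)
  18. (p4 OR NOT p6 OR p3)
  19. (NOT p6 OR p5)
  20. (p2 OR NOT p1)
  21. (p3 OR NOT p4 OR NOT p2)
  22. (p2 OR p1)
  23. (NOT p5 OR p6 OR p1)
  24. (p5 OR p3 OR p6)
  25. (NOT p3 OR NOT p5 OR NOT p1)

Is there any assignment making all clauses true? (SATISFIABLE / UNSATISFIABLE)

p3 = True:
  propagation gives p1=True; an empty clause results — contradiction.
p3 = False:
  propagation gives p5=False, p6=True; an empty clause results — contradiction.
Every branch closes, so no satisfying assignment exists.

UNSATISFIABLE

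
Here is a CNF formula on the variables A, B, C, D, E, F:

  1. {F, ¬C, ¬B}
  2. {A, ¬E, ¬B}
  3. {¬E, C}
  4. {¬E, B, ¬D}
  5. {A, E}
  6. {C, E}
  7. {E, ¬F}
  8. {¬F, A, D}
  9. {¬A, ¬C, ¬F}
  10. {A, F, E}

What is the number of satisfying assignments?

Satisfying assignments:
  A=0 B=0 C=1 D=0 E=1 F=0
  A=1 B=0 C=1 D=0 E=0 F=0
  A=1 B=0 C=1 D=0 E=1 F=0
  A=1 B=0 C=1 D=1 E=0 F=0
That's 4 in total.

4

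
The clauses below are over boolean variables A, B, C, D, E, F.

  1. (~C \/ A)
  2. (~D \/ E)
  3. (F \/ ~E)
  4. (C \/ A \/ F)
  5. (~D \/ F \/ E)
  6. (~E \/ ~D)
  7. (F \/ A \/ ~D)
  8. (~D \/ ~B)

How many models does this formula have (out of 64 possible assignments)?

Case analysis on D and E:
  D=T, E=T: a clause becomes empty — 0.
  D=T, E=F: a clause becomes empty — 0.
  D=F, E=T: B free; 3 ways for (A,C,F) × 2^1 = 6.
  D=F, E=F: B free; 5 ways for (A,C,F) × 2^1 = 10.
Total: 0 + 0 + 6 + 10 = 16.

16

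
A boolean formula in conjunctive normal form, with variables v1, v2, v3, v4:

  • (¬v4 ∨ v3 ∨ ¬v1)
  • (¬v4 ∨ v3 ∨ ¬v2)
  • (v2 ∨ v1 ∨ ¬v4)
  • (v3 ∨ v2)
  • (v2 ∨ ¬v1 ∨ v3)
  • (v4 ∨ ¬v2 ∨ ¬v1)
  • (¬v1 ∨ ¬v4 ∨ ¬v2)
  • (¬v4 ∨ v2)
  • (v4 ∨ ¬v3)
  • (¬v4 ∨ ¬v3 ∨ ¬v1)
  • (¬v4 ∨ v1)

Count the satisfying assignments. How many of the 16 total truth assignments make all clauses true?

The models are:
  v1=0 v2=1 v3=0 v4=0
That's 1 in total.

1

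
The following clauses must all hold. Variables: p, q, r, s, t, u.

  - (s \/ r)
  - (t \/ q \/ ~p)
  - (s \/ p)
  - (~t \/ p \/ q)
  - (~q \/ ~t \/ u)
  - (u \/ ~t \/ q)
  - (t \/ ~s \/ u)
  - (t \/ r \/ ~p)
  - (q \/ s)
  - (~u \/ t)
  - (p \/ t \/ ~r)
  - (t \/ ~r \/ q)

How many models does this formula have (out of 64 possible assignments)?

8

Split on t, then q.
  t=1, q=1: 5 of the 16 assignments to (p,r,s,u) work.
  t=1, q=0: remaining (p,r,s,u) ∈ {(1,0,1,1); (1,1,1,1)} — 2.
  t=0, q=1: remaining (p,r,s,u) ∈ {(1,1,0,0)} — 1.
  t=0, q=0: a clause becomes empty — 0.
Total: 5 + 2 + 1 + 0 = 8.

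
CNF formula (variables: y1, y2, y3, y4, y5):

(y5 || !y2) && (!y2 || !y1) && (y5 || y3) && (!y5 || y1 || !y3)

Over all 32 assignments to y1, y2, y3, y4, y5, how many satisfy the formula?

Split on y5, then y1.
  y5=1, y1=1: remaining (y2,y3,y4) ∈ {(0,0,0); (0,0,1); (0,1,0); (0,1,1)} — 4.
  y5=1, y1=0: remaining (y2,y3,y4) ∈ {(0,0,0); (0,0,1); (1,0,0); (1,0,1)} — 4.
  y5=0, y1=1: remaining (y2,y3,y4) ∈ {(0,1,0); (0,1,1)} — 2.
  y5=0, y1=0: remaining (y2,y3,y4) ∈ {(0,1,0); (0,1,1)} — 2.
Total: 4 + 4 + 2 + 2 = 12.

12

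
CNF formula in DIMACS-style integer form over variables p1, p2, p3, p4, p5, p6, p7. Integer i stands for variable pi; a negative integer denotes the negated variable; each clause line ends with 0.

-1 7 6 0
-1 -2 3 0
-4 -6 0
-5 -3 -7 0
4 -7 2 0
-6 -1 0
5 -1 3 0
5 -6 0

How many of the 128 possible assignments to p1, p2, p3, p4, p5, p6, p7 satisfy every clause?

Case analysis on p1 and p6:
  p1=1, p6=1: a clause becomes empty — 0.
  p1=1, p6=0: remaining (p2,p3,p4,p5,p7) ∈ {(0,0,1,1,1); (0,1,1,0,1); (1,1,0,0,1); (1,1,1,0,1)} — 4.
  p1=0, p6=1: 5 of the 32 assignments to (p2,p3,p4,p5,p7) work.
  p1=0, p6=0: 25 of the 32 assignments to (p2,p3,p4,p5,p7) work.
Total: 0 + 4 + 5 + 25 = 34.

34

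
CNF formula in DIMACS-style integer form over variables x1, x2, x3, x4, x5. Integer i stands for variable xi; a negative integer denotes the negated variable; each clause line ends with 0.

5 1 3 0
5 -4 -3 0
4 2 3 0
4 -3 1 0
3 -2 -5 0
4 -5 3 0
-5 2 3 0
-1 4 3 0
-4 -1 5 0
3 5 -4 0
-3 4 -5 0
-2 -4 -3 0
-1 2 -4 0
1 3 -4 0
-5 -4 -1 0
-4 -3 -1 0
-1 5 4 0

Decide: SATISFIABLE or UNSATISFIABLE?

SATISFIABLE

Branch on x1: take x1 = False.
Branch on x2: take x2 = False.
Branch on x3: take x3 = True.
  then x4 is forced to True.
  then x5 is forced to True.
So x1=False, x2=False, x3=True, x4=True, x5=True is a satisfying assignment.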